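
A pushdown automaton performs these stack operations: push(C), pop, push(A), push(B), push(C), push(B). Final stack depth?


Tracing stack operations:
  push(C) -> stack = [C], depth=1
  pop -> removed C, stack = [], depth=0
  push(A) -> stack = [A], depth=1
  push(B) -> stack = [A,B], depth=2
  push(C) -> stack = [A,B,C], depth=3
  push(B) -> stack = [A,B,C,B], depth=4
Final depth = 4

4


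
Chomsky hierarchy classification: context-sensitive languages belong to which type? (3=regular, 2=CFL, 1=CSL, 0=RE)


Chomsky hierarchy levels:
  Type 3: Regular (DFA/NFA/regex)
  Type 2: Context-free (PDA)
  Type 1: Context-sensitive
  Type 0: Recursively enumerable (TM)
'context-sensitive' corresponds to Type 1

1


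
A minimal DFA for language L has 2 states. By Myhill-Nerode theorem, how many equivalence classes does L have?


Myhill-Nerode theorem:
Number of equivalence classes = number of states in minimal DFA
Minimal DFA states = 2
Therefore equivalence classes = 2

2


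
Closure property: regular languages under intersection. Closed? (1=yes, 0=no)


Regular languages are closed under:
- Union (DFA product construction)
- Intersection (DFA product construction)
- Complement (swap accept/reject states)
- Concatenation (NFA construction)
- Kleene star (NFA construction)
intersection is in this list
Therefore: closed

1


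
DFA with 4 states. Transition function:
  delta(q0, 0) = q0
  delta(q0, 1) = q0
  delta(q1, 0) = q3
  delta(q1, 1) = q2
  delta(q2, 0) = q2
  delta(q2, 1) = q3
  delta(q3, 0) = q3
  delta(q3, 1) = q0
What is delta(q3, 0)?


Looking up transition function:
delta(q3, 0) in the table
Row: q3, Column: 0
Result: q3

q3


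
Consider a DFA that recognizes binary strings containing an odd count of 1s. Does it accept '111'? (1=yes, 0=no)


DFA has 2 states: q_even (start, accept=no) and q_odd
Processing string '111' character by character:
  Position 0: read '1', 1-count=1 -> q_odd
  Position 1: read '1', 1-count=2 -> q_even
  Position 2: read '1', 1-count=3 -> q_odd
Final state: q_odd, total 1s = 3 (odd); the DFA requires an odd count -> accept

1


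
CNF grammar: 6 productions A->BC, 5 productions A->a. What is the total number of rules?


CNF allows two rule forms:
  A -> BC (binary): 6 rules
  A -> a (terminal): 5 rules
Total = 6 + 5 = 11

11


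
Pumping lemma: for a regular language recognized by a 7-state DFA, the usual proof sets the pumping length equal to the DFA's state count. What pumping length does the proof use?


Pumping lemma for regular languages (standard proof):
Take p = |Q|, the number of DFA states.
Any string of length >= |Q| passes through |Q|+1 states while reading its first |Q| symbols,
so by pigeonhole some state repeats, giving the loop that can be pumped.
Here |Q| = 7
Therefore the proof uses p = 7

7


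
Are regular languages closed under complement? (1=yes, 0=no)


Regular languages are closed under all standard operations:
- Union: Yes (product construction)
- Intersection: Yes (product construction)
- Complement: Yes (swap accept/reject)
- Concatenation: Yes (NFA construction)
Operation: complement -> Closed

1


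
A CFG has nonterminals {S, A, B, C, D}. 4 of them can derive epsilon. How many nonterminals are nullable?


Nonterminals: {S, A, B, C, D}
A nonterminal is nullable if it can derive epsilon
Counting nullable nonterminals: 4
Total nullable = 4

4


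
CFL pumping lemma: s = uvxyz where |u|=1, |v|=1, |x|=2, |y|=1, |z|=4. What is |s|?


|s| = |u| + |v| + |x| + |y| + |z|
= 1 + 1 + 2 + 1 + 4
= 2 + 2 + 5
= 4 + 5
= 9

9


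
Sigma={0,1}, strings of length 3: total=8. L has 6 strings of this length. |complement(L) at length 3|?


Alphabet: {0,1}
String length: 3
Total strings of length 3 = 2^3 = 8
Strings in L = 6
Complement = total - |L|
= 8 - 6
= 2

2


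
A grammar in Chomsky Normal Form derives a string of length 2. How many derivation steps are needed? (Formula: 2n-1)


Chomsky Normal Form derivation:
String length n = 2
Each step either:
  - Splits a nonterminal into two (n-1 such steps)
  - Converts a nonterminal to terminal (n such steps)
Total = (n-1) + n = 2n - 1
= 2(2) - 1
= 4 - 1
= 3

3


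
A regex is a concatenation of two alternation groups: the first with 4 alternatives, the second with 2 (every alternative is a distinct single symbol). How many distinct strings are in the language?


First group: 4 alternatives
Second group: 2 alternatives
Concatenation: each choice from group 1 pairs with each from group 2
Total = 4 x 2 = 8

8


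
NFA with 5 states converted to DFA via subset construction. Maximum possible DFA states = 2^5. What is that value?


NFA has 5 states
Subset construction: each DFA state = subset of NFA states
Maximum subsets = 2^5
2^5 = 32

32


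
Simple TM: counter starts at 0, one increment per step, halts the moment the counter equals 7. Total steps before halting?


Counter starts at 0. Counting sequence:
  Step 1: counter = 1
  Step 2: counter = 2
  Step 3: counter = 3
  Step 4: counter = 4
  Step 5: counter = 5
  Step 6: counter = 6
  Step 7: counter = 7
Counter reached 7 -> halt
Total steps = 7

7


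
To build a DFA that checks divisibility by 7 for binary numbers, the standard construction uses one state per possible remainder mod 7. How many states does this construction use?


Divisibility by 7 is tracked via the remainder mod 7: 0, 1, ..., 6
The construction assigns one state to each remainder
Number of remainders = 7

7


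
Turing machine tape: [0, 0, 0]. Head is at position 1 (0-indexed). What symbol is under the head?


Tape: [0, 0, 0]
Positions: 0 1 2
Values:    0 0 0
Head at position 1
tape[1] = 0

0


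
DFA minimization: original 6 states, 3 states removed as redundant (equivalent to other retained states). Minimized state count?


Original DFA: 6 states
Redundant states removed: 3
Minimized states = original - removed
= 6 - 3
= 3

3


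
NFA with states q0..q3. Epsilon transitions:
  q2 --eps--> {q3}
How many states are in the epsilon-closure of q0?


Starting from q0
Initialize closure = {q0}
q0 has no outgoing epsilon transitions -> nothing to add
Final closure: {q0}
Size = 1

1


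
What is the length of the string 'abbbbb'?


String: 'abbbbb'
Counting characters:
  'a' appears 1 time(s)
  'b' appears 5 time(s)
Total length = 1 + 5 = 6

6


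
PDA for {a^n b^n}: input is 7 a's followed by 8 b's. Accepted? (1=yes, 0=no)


Language requires equal numbers of a's and b's
PDA pushes for each 'a', pops for each 'b'
Number of a's = 7
Number of b's = 8
7 != 8 -> Reject

0


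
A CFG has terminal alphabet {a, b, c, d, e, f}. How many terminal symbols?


Terminal symbols: a, b, c, d, e, f
Counting each: a (#1), b (#2), c (#3), d (#4), e (#5), f (#6)
Total = 6

6


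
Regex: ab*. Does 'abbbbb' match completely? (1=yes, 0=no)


Pattern: ab*
String: 'abbbbb'
Pattern requires: exactly one 'a' followed by zero or more 'b's
First char is 'a' -> OK
Rest 'bbbbb': all b's? Yes
Result: 1

1


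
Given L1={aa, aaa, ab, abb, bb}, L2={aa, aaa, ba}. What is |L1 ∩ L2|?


L1 = {aa, aaa, ab, abb, bb}
L2 = {aa, aaa, ba}
Checking each string in L1 against L2:
  'aa': in L2? Yes
  'aaa': in L2? Yes
  'ab': in L2? No
  'abb': in L2? No
  'bb': in L2? No
Intersection = {aa, aaa}
|L1 ∩ L2| = 2

2


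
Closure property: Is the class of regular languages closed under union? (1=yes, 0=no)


Regular languages are closed under all standard operations:
- Union: Yes (product construction)
- Intersection: Yes (product construction)
- Complement: Yes (swap accept/reject)
- Concatenation: Yes (NFA construction)
Operation: union -> Closed

1


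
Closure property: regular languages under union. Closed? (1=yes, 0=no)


Regular languages are closed under:
- Union (DFA product construction)
- Intersection (DFA product construction)
- Complement (swap accept/reject states)
- Concatenation (NFA construction)
- Kleene star (NFA construction)
union is in this list
Therefore: closed

1


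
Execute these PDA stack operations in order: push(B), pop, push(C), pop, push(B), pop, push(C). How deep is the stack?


Tracing stack operations:
  push(B) -> stack = [B], depth=1
  pop -> removed B, stack = [], depth=0
  push(C) -> stack = [C], depth=1
  pop -> removed C, stack = [], depth=0
  push(B) -> stack = [B], depth=1
  pop -> removed B, stack = [], depth=0
  push(C) -> stack = [C], depth=1
Final depth = 1

1


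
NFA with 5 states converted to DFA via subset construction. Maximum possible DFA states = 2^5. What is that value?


NFA has 5 states
Subset construction: each DFA state = subset of NFA states
Maximum subsets = 2^5
2^5 = 32

32


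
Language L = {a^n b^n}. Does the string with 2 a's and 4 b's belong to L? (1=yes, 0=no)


Language requires equal numbers of a's and b's
PDA pushes for each 'a', pops for each 'b'
Number of a's = 2
Number of b's = 4
2 != 4 -> Reject

0


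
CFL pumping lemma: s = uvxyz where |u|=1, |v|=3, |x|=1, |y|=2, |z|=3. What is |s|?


|s| = |u| + |v| + |x| + |y| + |z|
= 1 + 3 + 1 + 2 + 3
= 4 + 1 + 5
= 5 + 5
= 10

10


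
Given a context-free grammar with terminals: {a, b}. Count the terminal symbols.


Terminal symbols: a, b
Counting each: a (#1), b (#2)
Total = 2

2


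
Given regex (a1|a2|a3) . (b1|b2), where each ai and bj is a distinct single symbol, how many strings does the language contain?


First group: 3 alternatives
Second group: 2 alternatives
Concatenation: each choice from group 1 pairs with each from group 2
Total = 3 x 2 = 6

6


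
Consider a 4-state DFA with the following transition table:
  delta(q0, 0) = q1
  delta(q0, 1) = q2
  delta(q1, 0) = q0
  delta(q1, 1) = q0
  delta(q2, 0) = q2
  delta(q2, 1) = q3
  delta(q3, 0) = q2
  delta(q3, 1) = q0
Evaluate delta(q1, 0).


Looking up transition function:
delta(q1, 0) in the table
Row: q1, Column: 0
Result: q0

q0


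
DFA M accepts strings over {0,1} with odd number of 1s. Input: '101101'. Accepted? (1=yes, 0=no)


DFA has 2 states: q_even (start, accept=no) and q_odd
Processing string '101101' character by character:
  Position 0: read '1', 1-count=1 -> q_odd
  Position 1: read '0', 1-count=1 -> q_odd (no change)
  Position 2: read '1', 1-count=2 -> q_even
  Position 3: read '1', 1-count=3 -> q_odd
  Position 4: read '0', 1-count=3 -> q_odd (no change)
  Position 5: read '1', 1-count=4 -> q_even
Final state: q_even, total 1s = 4 (even); the DFA requires an odd count -> reject

0


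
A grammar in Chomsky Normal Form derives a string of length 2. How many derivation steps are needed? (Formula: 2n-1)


Chomsky Normal Form derivation:
String length n = 2
Each step either:
  - Splits a nonterminal into two (n-1 such steps)
  - Converts a nonterminal to terminal (n such steps)
Total = (n-1) + n = 2n - 1
= 2(2) - 1
= 4 - 1
= 3

3


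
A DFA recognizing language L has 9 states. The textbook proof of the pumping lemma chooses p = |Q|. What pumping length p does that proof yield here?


Pumping lemma for regular languages (standard proof):
Take p = |Q|, the number of DFA states.
Any string of length >= |Q| passes through |Q|+1 states while reading its first |Q| symbols,
so by pigeonhole some state repeats, giving the loop that can be pumped.
Here |Q| = 9
Therefore the proof uses p = 9

9


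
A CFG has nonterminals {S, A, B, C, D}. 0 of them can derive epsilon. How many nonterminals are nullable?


Nonterminals: {S, A, B, C, D}
A nonterminal is nullable if it can derive epsilon
Counting nullable nonterminals: 0
Total nullable = 0

0


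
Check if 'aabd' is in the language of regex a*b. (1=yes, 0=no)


Pattern: a*b
String: 'aabd'
Pattern requires: zero or more 'a's followed by exactly one 'b'
Found 2 leading 'a's
Remaining: 'bd'
Remaining is not 'b' -> no match
Result: 0

0


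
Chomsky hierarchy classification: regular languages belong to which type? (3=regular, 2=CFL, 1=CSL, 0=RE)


Chomsky hierarchy levels:
  Type 3: Regular (DFA/NFA/regex)
  Type 2: Context-free (PDA)
  Type 1: Context-sensitive
  Type 0: Recursively enumerable (TM)
'regular' corresponds to Type 3

3


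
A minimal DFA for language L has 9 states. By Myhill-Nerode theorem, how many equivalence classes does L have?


Myhill-Nerode theorem:
Number of equivalence classes = number of states in minimal DFA
Minimal DFA states = 9
Therefore equivalence classes = 9

9


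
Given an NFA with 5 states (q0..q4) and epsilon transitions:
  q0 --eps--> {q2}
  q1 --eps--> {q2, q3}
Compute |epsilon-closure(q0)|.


Starting from q0
Initialize closure = {q0}
Follow epsilon from q0 -> add q2
Final closure: {q0, q2}
Size = 2

2


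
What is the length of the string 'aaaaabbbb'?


String: 'aaaaabbbb'
Counting characters:
  'a' appears 5 time(s)
  'b' appears 4 time(s)
Total length = 5 + 4 = 9

9


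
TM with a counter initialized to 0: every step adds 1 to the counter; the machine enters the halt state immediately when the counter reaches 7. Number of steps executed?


Counter starts at 0. Counting sequence:
  Step 1: counter = 1
  Step 2: counter = 2
  Step 3: counter = 3
  Step 4: counter = 4
  Step 5: counter = 5
  Step 6: counter = 6
  Step 7: counter = 7
Counter reached 7 -> halt
Total steps = 7

7


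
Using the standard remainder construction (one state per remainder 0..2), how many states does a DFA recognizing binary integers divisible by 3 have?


Divisibility by 3 is tracked via the remainder mod 3: 0, 1, ..., 2
The construction assigns one state to each remainder
Number of remainders = 3

3


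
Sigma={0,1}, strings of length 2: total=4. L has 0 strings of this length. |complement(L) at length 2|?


Alphabet: {0,1}
String length: 2
Total strings of length 2 = 2^2 = 4
Strings in L = 0
Complement = total - |L|
= 4 - 0
= 4

4


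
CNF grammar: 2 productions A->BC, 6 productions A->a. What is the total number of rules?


CNF allows two rule forms:
  A -> BC (binary): 2 rules
  A -> a (terminal): 6 rules
Total = 2 + 6 = 8

8


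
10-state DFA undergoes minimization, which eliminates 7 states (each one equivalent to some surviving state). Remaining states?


Original DFA: 10 states
Redundant states removed: 7
Minimized states = original - removed
= 10 - 7
= 3

3


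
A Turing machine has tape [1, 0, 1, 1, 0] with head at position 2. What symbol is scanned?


Tape: [1, 0, 1, 1, 0]
Positions: 0 1 2 3 4
Values:    1 0 1 1 0
Head at position 2
tape[2] = 1

1


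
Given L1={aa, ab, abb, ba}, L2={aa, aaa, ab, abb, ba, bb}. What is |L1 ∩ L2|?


L1 = {aa, ab, abb, ba}
L2 = {aa, aaa, ab, abb, ba, bb}
Checking each string in L1 against L2:
  'aa': in L2? Yes
  'ab': in L2? Yes
  'abb': in L2? Yes
  'ba': in L2? Yes
Intersection = {aa, ab, abb, ba}
|L1 ∩ L2| = 4

4


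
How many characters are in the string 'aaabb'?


String: 'aaabb'
Counting characters:
  'a' appears 3 time(s)
  'b' appears 2 time(s)
Total length = 3 + 2 = 5

5


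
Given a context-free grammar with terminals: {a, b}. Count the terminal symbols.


Terminal symbols: a, b
Counting each: a (#1), b (#2)
Total = 2

2


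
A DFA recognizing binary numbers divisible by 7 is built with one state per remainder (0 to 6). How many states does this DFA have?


Divisibility by 7 is tracked via the remainder mod 7: 0, 1, ..., 6
The construction assigns one state to each remainder
Number of remainders = 7

7


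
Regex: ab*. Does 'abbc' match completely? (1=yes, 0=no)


Pattern: ab*
String: 'abbc'
Pattern requires: exactly one 'a' followed by zero or more 'b's
First char is 'a' -> OK
Rest 'bbc': all b's? No
Result: 0

0


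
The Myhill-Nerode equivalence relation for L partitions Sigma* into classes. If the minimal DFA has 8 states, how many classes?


Myhill-Nerode theorem:
Number of equivalence classes = number of states in minimal DFA
Minimal DFA states = 8
Therefore equivalence classes = 8

8


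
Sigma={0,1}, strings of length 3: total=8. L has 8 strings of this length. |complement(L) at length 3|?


Alphabet: {0,1}
String length: 3
Total strings of length 3 = 2^3 = 8
Strings in L = 8
Complement = total - |L|
= 8 - 8
= 0

0


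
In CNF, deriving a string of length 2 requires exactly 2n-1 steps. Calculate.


Chomsky Normal Form derivation:
String length n = 2
Each step either:
  - Splits a nonterminal into two (n-1 such steps)
  - Converts a nonterminal to terminal (n such steps)
Total = (n-1) + n = 2n - 1
= 2(2) - 1
= 4 - 1
= 3

3


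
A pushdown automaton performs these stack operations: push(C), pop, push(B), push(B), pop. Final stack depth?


Tracing stack operations:
  push(C) -> stack = [C], depth=1
  pop -> removed C, stack = [], depth=0
  push(B) -> stack = [B], depth=1
  push(B) -> stack = [B,B], depth=2
  pop -> removed B, stack = [B], depth=1
Final depth = 1

1


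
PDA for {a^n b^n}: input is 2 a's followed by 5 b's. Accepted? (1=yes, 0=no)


Language requires equal numbers of a's and b's
PDA pushes for each 'a', pops for each 'b'
Number of a's = 2
Number of b's = 5
2 != 5 -> Reject

0


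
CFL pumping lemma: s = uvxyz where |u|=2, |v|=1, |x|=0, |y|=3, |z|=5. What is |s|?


|s| = |u| + |v| + |x| + |y| + |z|
= 2 + 1 + 0 + 3 + 5
= 3 + 0 + 8
= 3 + 8
= 11

11


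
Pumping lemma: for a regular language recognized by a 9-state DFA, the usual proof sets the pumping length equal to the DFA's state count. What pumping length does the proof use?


Pumping lemma for regular languages (standard proof):
Take p = |Q|, the number of DFA states.
Any string of length >= |Q| passes through |Q|+1 states while reading its first |Q| symbols,
so by pigeonhole some state repeats, giving the loop that can be pumped.
Here |Q| = 9
Therefore the proof uses p = 9

9


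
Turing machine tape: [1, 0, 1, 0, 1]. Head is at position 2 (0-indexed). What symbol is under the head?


Tape: [1, 0, 1, 0, 1]
Positions: 0 1 2 3 4
Values:    1 0 1 0 1
Head at position 2
tape[2] = 1

1


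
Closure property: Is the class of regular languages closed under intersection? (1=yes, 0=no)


Regular languages are closed under all standard operations:
- Union: Yes (product construction)
- Intersection: Yes (product construction)
- Complement: Yes (swap accept/reject)
- Concatenation: Yes (NFA construction)
Operation: intersection -> Closed

1


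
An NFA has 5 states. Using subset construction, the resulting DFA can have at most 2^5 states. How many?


NFA has 5 states
Subset construction: each DFA state = subset of NFA states
Maximum subsets = 2^5
2^5 = 32

32


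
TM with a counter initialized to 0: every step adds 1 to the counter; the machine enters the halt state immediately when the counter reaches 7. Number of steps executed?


Counter starts at 0. Counting sequence:
  Step 1: counter = 1
  Step 2: counter = 2
  Step 3: counter = 3
  Step 4: counter = 4
  Step 5: counter = 5
  Step 6: counter = 6
  Step 7: counter = 7
Counter reached 7 -> halt
Total steps = 7

7


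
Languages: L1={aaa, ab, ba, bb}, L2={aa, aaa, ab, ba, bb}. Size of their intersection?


L1 = {aaa, ab, ba, bb}
L2 = {aa, aaa, ab, ba, bb}
Checking each string in L1 against L2:
  'aaa': in L2? Yes
  'ab': in L2? Yes
  'ba': in L2? Yes
  'bb': in L2? Yes
Intersection = {aaa, ab, ba, bb}
|L1 ∩ L2| = 4

4


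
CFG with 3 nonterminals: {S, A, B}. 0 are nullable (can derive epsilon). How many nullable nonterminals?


Nonterminals: {S, A, B}
A nonterminal is nullable if it can derive epsilon
Counting nullable nonterminals: 0
Total nullable = 0

0


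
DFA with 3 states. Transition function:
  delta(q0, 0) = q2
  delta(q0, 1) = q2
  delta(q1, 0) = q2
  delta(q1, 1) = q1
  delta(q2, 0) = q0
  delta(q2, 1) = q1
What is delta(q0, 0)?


Looking up transition function:
delta(q0, 0) in the table
Row: q0, Column: 0
Result: q2

q2


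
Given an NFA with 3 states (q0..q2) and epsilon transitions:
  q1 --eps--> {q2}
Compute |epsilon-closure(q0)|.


Starting from q0
Initialize closure = {q0}
q0 has no outgoing epsilon transitions -> nothing to add
Final closure: {q0}
Size = 1

1


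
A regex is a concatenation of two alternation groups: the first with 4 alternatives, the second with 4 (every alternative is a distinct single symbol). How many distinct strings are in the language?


First group: 4 alternatives
Second group: 4 alternatives
Concatenation: each choice from group 1 pairs with each from group 2
Total = 4 x 4 = 16

16


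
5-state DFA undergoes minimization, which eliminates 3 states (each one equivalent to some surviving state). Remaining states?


Original DFA: 5 states
Redundant states removed: 3
Minimized states = original - removed
= 5 - 3
= 2

2


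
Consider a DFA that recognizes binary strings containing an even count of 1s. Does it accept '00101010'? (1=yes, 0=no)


DFA has 2 states: q_even (start, accept=yes) and q_odd
Processing string '00101010' character by character:
  Position 0: read '0', 1-count=0 -> q_even (no change)
  Position 1: read '0', 1-count=0 -> q_even (no change)
  Position 2: read '1', 1-count=1 -> q_odd
  Position 3: read '0', 1-count=1 -> q_odd (no change)
  Position 4: read '1', 1-count=2 -> q_even
  Position 5: read '0', 1-count=2 -> q_even (no change)
  Position 6: read '1', 1-count=3 -> q_odd
  Position 7: read '0', 1-count=3 -> q_odd (no change)
Final state: q_odd, total 1s = 3 (odd); the DFA requires an even count -> reject

0


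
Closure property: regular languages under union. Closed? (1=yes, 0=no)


Regular languages are closed under:
- Union (DFA product construction)
- Intersection (DFA product construction)
- Complement (swap accept/reject states)
- Concatenation (NFA construction)
- Kleene star (NFA construction)
union is in this list
Therefore: closed

1


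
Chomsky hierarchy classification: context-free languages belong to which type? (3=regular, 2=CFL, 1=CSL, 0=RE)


Chomsky hierarchy levels:
  Type 3: Regular (DFA/NFA/regex)
  Type 2: Context-free (PDA)
  Type 1: Context-sensitive
  Type 0: Recursively enumerable (TM)
'context-free' corresponds to Type 2

2


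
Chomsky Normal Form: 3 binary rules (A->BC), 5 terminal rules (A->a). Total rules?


CNF allows two rule forms:
  A -> BC (binary): 3 rules
  A -> a (terminal): 5 rules
Total = 3 + 5 = 8

8


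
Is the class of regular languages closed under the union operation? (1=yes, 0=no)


Regular languages are closed under:
- Union (DFA product construction)
- Intersection (DFA product construction)
- Complement (swap accept/reject states)
- Concatenation (NFA construction)
- Kleene star (NFA construction)
union is in this list
Therefore: closed

1


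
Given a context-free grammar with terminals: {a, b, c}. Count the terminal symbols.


Terminal symbols: a, b, c
Counting each: a (#1), b (#2), c (#3)
Total = 3

3


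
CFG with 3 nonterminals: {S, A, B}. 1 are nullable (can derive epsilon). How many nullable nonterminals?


Nonterminals: {S, A, B}
A nonterminal is nullable if it can derive epsilon
Counting nullable nonterminals: 1
Total nullable = 1

1


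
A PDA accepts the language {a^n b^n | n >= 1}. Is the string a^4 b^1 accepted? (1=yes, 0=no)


Language requires equal numbers of a's and b's
PDA pushes for each 'a', pops for each 'b'
Number of a's = 4
Number of b's = 1
4 != 1 -> Reject

0


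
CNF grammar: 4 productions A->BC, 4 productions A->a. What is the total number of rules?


CNF allows two rule forms:
  A -> BC (binary): 4 rules
  A -> a (terminal): 4 rules
Total = 4 + 4 = 8

8


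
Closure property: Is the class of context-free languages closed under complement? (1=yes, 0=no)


CFL closure properties:
  Closed under: union, concatenation, Kleene star
  NOT closed under: intersection, complement
Operation 'complement' is in not-closed list -> No (not closed)

0


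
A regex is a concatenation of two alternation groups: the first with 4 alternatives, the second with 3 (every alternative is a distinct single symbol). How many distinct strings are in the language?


First group: 4 alternatives
Second group: 3 alternatives
Concatenation: each choice from group 1 pairs with each from group 2
Total = 4 x 3 = 12

12


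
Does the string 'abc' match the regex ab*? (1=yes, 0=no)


Pattern: ab*
String: 'abc'
Pattern requires: exactly one 'a' followed by zero or more 'b's
First char is 'a' -> OK
Rest 'bc': all b's? No
Result: 0

0


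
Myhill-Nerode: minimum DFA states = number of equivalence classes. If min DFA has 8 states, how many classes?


Myhill-Nerode theorem:
Number of equivalence classes = number of states in minimal DFA
Minimal DFA states = 8
Therefore equivalence classes = 8

8


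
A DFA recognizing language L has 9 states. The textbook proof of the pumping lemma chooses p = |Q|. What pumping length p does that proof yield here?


Pumping lemma for regular languages (standard proof):
Take p = |Q|, the number of DFA states.
Any string of length >= |Q| passes through |Q|+1 states while reading its first |Q| symbols,
so by pigeonhole some state repeats, giving the loop that can be pumped.
Here |Q| = 9
Therefore the proof uses p = 9

9


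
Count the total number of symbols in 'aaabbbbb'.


String: 'aaabbbbb'
Counting characters:
  'a' appears 3 time(s)
  'b' appears 5 time(s)
Total length = 3 + 5 = 8

8


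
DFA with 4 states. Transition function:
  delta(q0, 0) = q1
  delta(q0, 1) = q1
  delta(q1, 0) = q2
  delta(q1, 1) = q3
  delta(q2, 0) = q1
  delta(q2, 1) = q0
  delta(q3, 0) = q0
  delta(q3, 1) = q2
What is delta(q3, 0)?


Looking up transition function:
delta(q3, 0) in the table
Row: q3, Column: 0
Result: q0

q0


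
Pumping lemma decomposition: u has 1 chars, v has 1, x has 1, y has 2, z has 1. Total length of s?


|s| = |u| + |v| + |x| + |y| + |z|
= 1 + 1 + 1 + 2 + 1
= 2 + 1 + 3
= 3 + 3
= 6

6


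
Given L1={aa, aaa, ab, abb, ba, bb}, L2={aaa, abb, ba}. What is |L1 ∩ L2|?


L1 = {aa, aaa, ab, abb, ba, bb}
L2 = {aaa, abb, ba}
Checking each string in L1 against L2:
  'aa': in L2? No
  'aaa': in L2? Yes
  'ab': in L2? No
  'abb': in L2? Yes
  'ba': in L2? Yes
  'bb': in L2? No
Intersection = {aaa, abb, ba}
|L1 ∩ L2| = 3

3


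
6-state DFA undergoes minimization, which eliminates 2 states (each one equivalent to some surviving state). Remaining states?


Original DFA: 6 states
Redundant states removed: 2
Minimized states = original - removed
= 6 - 2
= 4

4


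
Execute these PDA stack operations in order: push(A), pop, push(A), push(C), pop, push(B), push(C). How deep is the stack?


Tracing stack operations:
  push(A) -> stack = [A], depth=1
  pop -> removed A, stack = [], depth=0
  push(A) -> stack = [A], depth=1
  push(C) -> stack = [A,C], depth=2
  pop -> removed C, stack = [A], depth=1
  push(B) -> stack = [A,B], depth=2
  push(C) -> stack = [A,B,C], depth=3
Final depth = 3

3


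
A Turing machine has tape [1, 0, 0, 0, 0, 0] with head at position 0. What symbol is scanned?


Tape: [1, 0, 0, 0, 0, 0]
Positions: 0 1 2 3 4 5
Values:    1 0 0 0 0 0
Head at position 0
tape[0] = 1

1


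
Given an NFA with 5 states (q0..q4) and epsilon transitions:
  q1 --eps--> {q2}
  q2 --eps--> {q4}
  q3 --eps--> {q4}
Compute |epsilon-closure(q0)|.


Starting from q0
Initialize closure = {q0}
q0 has no outgoing epsilon transitions -> nothing to add
Final closure: {q0}
Size = 1

1


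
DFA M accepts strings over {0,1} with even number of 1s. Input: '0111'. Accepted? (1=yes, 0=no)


DFA has 2 states: q_even (start, accept=yes) and q_odd
Processing string '0111' character by character:
  Position 0: read '0', 1-count=0 -> q_even (no change)
  Position 1: read '1', 1-count=1 -> q_odd
  Position 2: read '1', 1-count=2 -> q_even
  Position 3: read '1', 1-count=3 -> q_odd
Final state: q_odd, total 1s = 3 (odd); the DFA requires an even count -> reject

0


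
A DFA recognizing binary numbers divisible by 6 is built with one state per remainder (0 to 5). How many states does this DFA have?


Divisibility by 6 is tracked via the remainder mod 6: 0, 1, ..., 5
The construction assigns one state to each remainder
Number of remainders = 6

6


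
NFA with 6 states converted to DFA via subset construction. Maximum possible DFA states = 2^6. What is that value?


NFA has 6 states
Subset construction: each DFA state = subset of NFA states
Maximum subsets = 2^6
2^6 = 64

64


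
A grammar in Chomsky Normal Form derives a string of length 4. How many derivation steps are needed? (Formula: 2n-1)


Chomsky Normal Form derivation:
String length n = 4
Each step either:
  - Splits a nonterminal into two (n-1 such steps)
  - Converts a nonterminal to terminal (n such steps)
Total = (n-1) + n = 2n - 1
= 2(4) - 1
= 8 - 1
= 7

7


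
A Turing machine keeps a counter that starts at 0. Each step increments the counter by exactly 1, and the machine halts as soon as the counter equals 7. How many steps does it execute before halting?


Counter starts at 0. Counting sequence:
  Step 1: counter = 1
  Step 2: counter = 2
  Step 3: counter = 3
  Step 4: counter = 4
  Step 5: counter = 5
  Step 6: counter = 6
  Step 7: counter = 7
Counter reached 7 -> halt
Total steps = 7

7


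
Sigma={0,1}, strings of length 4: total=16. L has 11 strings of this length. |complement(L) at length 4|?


Alphabet: {0,1}
String length: 4
Total strings of length 4 = 2^4 = 16
Strings in L = 11
Complement = total - |L|
= 16 - 11
= 5

5


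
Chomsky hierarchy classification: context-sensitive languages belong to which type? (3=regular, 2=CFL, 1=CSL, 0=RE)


Chomsky hierarchy levels:
  Type 3: Regular (DFA/NFA/regex)
  Type 2: Context-free (PDA)
  Type 1: Context-sensitive
  Type 0: Recursively enumerable (TM)
'context-sensitive' corresponds to Type 1

1


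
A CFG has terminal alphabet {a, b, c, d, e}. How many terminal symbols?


Terminal symbols: a, b, c, d, e
Counting each: a (#1), b (#2), c (#3), d (#4), e (#5)
Total = 5

5


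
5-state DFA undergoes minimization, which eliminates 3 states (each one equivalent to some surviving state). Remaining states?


Original DFA: 5 states
Redundant states removed: 3
Minimized states = original - removed
= 5 - 3
= 2

2


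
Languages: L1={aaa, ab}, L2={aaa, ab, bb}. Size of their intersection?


L1 = {aaa, ab}
L2 = {aaa, ab, bb}
Checking each string in L1 against L2:
  'aaa': in L2? Yes
  'ab': in L2? Yes
Intersection = {aaa, ab}
|L1 ∩ L2| = 2

2


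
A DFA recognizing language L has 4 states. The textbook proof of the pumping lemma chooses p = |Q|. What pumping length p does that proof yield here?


Pumping lemma for regular languages (standard proof):
Take p = |Q|, the number of DFA states.
Any string of length >= |Q| passes through |Q|+1 states while reading its first |Q| symbols,
so by pigeonhole some state repeats, giving the loop that can be pumped.
Here |Q| = 4
Therefore the proof uses p = 4

4


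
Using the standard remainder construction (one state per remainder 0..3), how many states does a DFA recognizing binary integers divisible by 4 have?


Divisibility by 4 is tracked via the remainder mod 4: 0, 1, ..., 3
The construction assigns one state to each remainder
Number of remainders = 4

4


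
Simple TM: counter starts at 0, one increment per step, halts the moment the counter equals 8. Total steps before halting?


Counter starts at 0. Counting sequence:
  Step 1: counter = 1
  Step 2: counter = 2
  Step 3: counter = 3
  Step 4: counter = 4
  Step 5: counter = 5
  Step 6: counter = 6
  Step 7: counter = 7
  Step 8: counter = 8
Counter reached 8 -> halt
Total steps = 8

8


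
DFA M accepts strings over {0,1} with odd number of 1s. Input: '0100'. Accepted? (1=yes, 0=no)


DFA has 2 states: q_even (start, accept=no) and q_odd
Processing string '0100' character by character:
  Position 0: read '0', 1-count=0 -> q_even (no change)
  Position 1: read '1', 1-count=1 -> q_odd
  Position 2: read '0', 1-count=1 -> q_odd (no change)
  Position 3: read '0', 1-count=1 -> q_odd (no change)
Final state: q_odd, total 1s = 1 (odd); the DFA requires an odd count -> accept

1


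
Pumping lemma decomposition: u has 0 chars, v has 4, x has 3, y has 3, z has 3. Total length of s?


|s| = |u| + |v| + |x| + |y| + |z|
= 0 + 4 + 3 + 3 + 3
= 4 + 3 + 6
= 7 + 6
= 13

13


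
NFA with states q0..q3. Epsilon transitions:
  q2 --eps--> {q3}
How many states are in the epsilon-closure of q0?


Starting from q0
Initialize closure = {q0}
q0 has no outgoing epsilon transitions -> nothing to add
Final closure: {q0}
Size = 1

1


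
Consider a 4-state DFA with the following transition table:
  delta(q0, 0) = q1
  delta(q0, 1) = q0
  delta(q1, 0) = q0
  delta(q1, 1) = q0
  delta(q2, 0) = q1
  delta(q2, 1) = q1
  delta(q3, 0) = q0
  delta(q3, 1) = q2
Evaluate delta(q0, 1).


Looking up transition function:
delta(q0, 1) in the table
Row: q0, Column: 1
Result: q0

q0


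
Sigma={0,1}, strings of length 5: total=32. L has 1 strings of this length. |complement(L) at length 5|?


Alphabet: {0,1}
String length: 5
Total strings of length 5 = 2^5 = 32
Strings in L = 1
Complement = total - |L|
= 32 - 1
= 31

31


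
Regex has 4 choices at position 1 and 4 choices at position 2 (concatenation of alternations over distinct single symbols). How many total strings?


First group: 4 alternatives
Second group: 4 alternatives
Concatenation: each choice from group 1 pairs with each from group 2
Total = 4 x 4 = 16

16


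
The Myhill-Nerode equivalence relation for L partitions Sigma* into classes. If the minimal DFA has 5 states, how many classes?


Myhill-Nerode theorem:
Number of equivalence classes = number of states in minimal DFA
Minimal DFA states = 5
Therefore equivalence classes = 5

5


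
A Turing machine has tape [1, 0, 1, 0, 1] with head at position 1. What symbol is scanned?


Tape: [1, 0, 1, 0, 1]
Positions: 0 1 2 3 4
Values:    1 0 1 0 1
Head at position 1
tape[1] = 0

0


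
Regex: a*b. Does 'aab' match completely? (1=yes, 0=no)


Pattern: a*b
String: 'aab'
Pattern requires: zero or more 'a's followed by exactly one 'b'
Found 2 leading 'a's
Remaining: 'b'
Remaining is exactly 'b' -> match
Result: 1

1


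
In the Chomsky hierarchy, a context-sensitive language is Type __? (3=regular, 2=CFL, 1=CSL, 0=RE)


Chomsky hierarchy levels:
  Type 3: Regular (DFA/NFA/regex)
  Type 2: Context-free (PDA)
  Type 1: Context-sensitive
  Type 0: Recursively enumerable (TM)
'context-sensitive' corresponds to Type 1

1


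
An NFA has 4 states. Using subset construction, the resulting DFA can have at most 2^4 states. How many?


NFA has 4 states
Subset construction: each DFA state = subset of NFA states
Maximum subsets = 2^4
2^4 = 16

16


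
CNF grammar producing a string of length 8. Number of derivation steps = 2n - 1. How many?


Chomsky Normal Form derivation:
String length n = 8
Each step either:
  - Splits a nonterminal into two (n-1 such steps)
  - Converts a nonterminal to terminal (n such steps)
Total = (n-1) + n = 2n - 1
= 2(8) - 1
= 16 - 1
= 15

15


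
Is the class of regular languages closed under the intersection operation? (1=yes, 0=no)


Regular languages are closed under:
- Union (DFA product construction)
- Intersection (DFA product construction)
- Complement (swap accept/reject states)
- Concatenation (NFA construction)
- Kleene star (NFA construction)
intersection is in this list
Therefore: closed

1


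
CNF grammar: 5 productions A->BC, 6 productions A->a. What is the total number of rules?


CNF allows two rule forms:
  A -> BC (binary): 5 rules
  A -> a (terminal): 6 rules
Total = 5 + 6 = 11

11


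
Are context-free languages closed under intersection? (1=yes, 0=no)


CFL closure properties:
  Closed under: union, concatenation, Kleene star
  NOT closed under: intersection, complement
Operation 'intersection' is in not-closed list -> No (not closed)

0


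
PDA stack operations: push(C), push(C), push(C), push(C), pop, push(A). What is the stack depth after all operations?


Tracing stack operations:
  push(C) -> stack = [C], depth=1
  push(C) -> stack = [C,C], depth=2
  push(C) -> stack = [C,C,C], depth=3
  push(C) -> stack = [C,C,C,C], depth=4
  pop -> removed C, stack = [C,C,C], depth=3
  push(A) -> stack = [C,C,C,A], depth=4
Final depth = 4

4


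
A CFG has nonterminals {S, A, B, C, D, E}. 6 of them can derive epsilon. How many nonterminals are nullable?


Nonterminals: {S, A, B, C, D, E}
A nonterminal is nullable if it can derive epsilon
Counting nullable nonterminals: 6
Total nullable = 6

6


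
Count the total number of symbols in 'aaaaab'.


String: 'aaaaab'
Counting characters:
  'a' appears 5 time(s)
  'b' appears 1 time(s)
Total length = 5 + 1 = 6

6


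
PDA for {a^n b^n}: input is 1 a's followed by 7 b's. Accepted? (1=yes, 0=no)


Language requires equal numbers of a's and b's
PDA pushes for each 'a', pops for each 'b'
Number of a's = 1
Number of b's = 7
1 != 7 -> Reject

0


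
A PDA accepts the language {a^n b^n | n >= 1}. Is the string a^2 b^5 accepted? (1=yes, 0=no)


Language requires equal numbers of a's and b's
PDA pushes for each 'a', pops for each 'b'
Number of a's = 2
Number of b's = 5
2 != 5 -> Reject

0


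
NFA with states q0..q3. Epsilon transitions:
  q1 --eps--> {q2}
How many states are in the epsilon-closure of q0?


Starting from q0
Initialize closure = {q0}
q0 has no outgoing epsilon transitions -> nothing to add
Final closure: {q0}
Size = 1

1


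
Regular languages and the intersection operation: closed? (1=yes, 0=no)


Regular languages are closed under all standard operations:
- Union: Yes (product construction)
- Intersection: Yes (product construction)
- Complement: Yes (swap accept/reject)
- Concatenation: Yes (NFA construction)
Operation: intersection -> Closed

1


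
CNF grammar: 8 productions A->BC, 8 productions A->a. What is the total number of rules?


CNF allows two rule forms:
  A -> BC (binary): 8 rules
  A -> a (terminal): 8 rules
Total = 8 + 8 = 16

16


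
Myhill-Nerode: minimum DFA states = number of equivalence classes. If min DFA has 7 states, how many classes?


Myhill-Nerode theorem:
Number of equivalence classes = number of states in minimal DFA
Minimal DFA states = 7
Therefore equivalence classes = 7

7


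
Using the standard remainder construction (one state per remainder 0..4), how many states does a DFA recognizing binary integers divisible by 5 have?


Divisibility by 5 is tracked via the remainder mod 5: 0, 1, ..., 4
The construction assigns one state to each remainder
Number of remainders = 5

5


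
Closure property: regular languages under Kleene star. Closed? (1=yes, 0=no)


Regular languages are closed under:
- Union (DFA product construction)
- Intersection (DFA product construction)
- Complement (swap accept/reject states)
- Concatenation (NFA construction)
- Kleene star (NFA construction)
Kleene star is in this list
Therefore: closed

1


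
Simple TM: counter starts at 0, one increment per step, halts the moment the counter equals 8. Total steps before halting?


Counter starts at 0. Counting sequence:
  Step 1: counter = 1
  Step 2: counter = 2
  Step 3: counter = 3
  Step 4: counter = 4
  Step 5: counter = 5
  Step 6: counter = 6
  Step 7: counter = 7
  Step 8: counter = 8
Counter reached 8 -> halt
Total steps = 8

8


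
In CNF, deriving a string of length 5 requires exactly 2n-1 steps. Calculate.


Chomsky Normal Form derivation:
String length n = 5
Each step either:
  - Splits a nonterminal into two (n-1 such steps)
  - Converts a nonterminal to terminal (n such steps)
Total = (n-1) + n = 2n - 1
= 2(5) - 1
= 10 - 1
= 9

9


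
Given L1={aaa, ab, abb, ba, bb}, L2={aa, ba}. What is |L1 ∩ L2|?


L1 = {aaa, ab, abb, ba, bb}
L2 = {aa, ba}
Checking each string in L1 against L2:
  'aaa': in L2? No
  'ab': in L2? No
  'abb': in L2? No
  'ba': in L2? Yes
  'bb': in L2? No
Intersection = {ba}
|L1 ∩ L2| = 1

1
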